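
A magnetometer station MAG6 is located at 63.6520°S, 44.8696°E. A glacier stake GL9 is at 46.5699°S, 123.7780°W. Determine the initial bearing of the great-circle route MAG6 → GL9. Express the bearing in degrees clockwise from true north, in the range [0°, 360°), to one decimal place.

188.3°

Δλ = -168.6476°
y = sin Δλ · cos φ₂ = -0.135323
x = cos φ₁ sin φ₂ − sin φ₁ cos φ₂ cos Δλ = -0.926308
θ = atan2(y, x) = -171.6885° → 188.3115° (mod 360°)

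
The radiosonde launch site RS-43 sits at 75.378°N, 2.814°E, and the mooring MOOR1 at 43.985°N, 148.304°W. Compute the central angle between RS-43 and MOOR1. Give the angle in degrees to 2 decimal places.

59.14°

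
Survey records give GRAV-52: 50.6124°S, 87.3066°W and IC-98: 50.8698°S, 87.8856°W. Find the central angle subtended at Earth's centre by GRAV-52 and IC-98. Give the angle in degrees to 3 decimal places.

Δφ = -0.2574°,  Δλ = -0.5790°
a = sin²(Δφ/2) + cos φ₁ cos φ₂ sin²(Δλ/2) = 0.000015
c = 2·arcsin(√a) = 0.007815 rad = 0.4478°

0.448°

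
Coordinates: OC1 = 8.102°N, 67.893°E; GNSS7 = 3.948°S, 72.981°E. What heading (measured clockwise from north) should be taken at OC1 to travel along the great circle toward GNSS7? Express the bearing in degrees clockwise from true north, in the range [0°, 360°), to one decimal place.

157.0°

Δλ = 5.0880°
y = sin Δλ · cos φ₂ = 0.088475
x = cos φ₁ sin φ₂ − sin φ₁ cos φ₂ cos Δλ = -0.208211
θ = atan2(y, x) = 156.9779° → 156.9779° (mod 360°)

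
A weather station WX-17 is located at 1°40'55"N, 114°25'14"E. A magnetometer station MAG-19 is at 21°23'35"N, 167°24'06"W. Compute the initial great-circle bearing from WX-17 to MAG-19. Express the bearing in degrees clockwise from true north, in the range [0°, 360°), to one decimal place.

WX-17: φ = +1.68194°, λ = +114.42056°
MAG-19: φ = +21.39306°, λ = -167.40167°
Δλ = 78.1778°
y = sin Δλ · cos φ₂ = 0.911350
x = cos φ₁ sin φ₂ − sin φ₁ cos φ₂ cos Δλ = 0.359008
θ = atan2(y, x) = 68.4990° → 68.4990° (mod 360°)

68.5°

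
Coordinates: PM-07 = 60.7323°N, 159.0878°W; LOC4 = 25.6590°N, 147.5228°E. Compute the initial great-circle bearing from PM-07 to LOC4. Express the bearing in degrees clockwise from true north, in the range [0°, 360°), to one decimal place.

250.4°

Δλ = -53.3894°
y = sin Δλ · cos φ₂ = -0.723550
x = cos φ₁ sin φ₂ − sin φ₁ cos φ₂ cos Δλ = -0.257244
θ = atan2(y, x) = -109.5718° → 250.4282° (mod 360°)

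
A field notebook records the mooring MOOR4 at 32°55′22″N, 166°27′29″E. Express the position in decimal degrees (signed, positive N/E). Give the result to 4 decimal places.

+32.9228°, +166.4581°

lat: 32.9228° N → +32.9228°
lon: 166.4581° E → +166.4581°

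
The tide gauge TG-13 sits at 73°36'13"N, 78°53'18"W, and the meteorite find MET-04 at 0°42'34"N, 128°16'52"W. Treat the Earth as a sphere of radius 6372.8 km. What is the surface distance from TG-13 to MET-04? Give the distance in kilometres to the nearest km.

8756 km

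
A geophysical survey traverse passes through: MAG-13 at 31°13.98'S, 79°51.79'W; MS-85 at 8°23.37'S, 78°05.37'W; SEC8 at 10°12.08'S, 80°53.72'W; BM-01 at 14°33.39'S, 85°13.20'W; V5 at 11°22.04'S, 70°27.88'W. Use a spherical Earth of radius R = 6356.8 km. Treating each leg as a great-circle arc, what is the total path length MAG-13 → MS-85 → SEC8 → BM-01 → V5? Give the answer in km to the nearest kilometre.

MAG-13: φ = -31.23300°, λ = -79.86317°
MS-85: φ = -8.38950°, λ = -78.08950°
SEC8: φ = -10.20133°, λ = -80.89533°
BM-01: φ = -14.55650°, λ = -85.22000°
V5: φ = -11.36733°, λ = -70.46467°
MAG-13→MS-85: c = 0.399737 rad, d = 2541.05 km
MS-85→SEC8: c = 0.057752 rad, d = 367.12 km
SEC8→BM-01: c = 0.105878 rad, d = 673.04 km
BM-01→V5: c = 0.256995 rad, d = 1633.66 km
Total = 2541.05 + 367.12 + 673.04 + 1633.66 = 5214.87 km

5215 km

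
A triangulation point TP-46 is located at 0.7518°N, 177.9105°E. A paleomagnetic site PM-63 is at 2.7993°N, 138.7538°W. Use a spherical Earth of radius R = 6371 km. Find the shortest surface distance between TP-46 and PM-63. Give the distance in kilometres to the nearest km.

4821 km

Δφ = 2.0475°,  Δλ = 43.3357°
a = sin²(Δφ/2) + cos φ₁ cos φ₂ sin²(Δλ/2) = 0.136472
c = 2·arcsin(√a) = 0.756773 rad = 43.3599°
d = R·c = 6371 × 0.756773 = 4821.4 km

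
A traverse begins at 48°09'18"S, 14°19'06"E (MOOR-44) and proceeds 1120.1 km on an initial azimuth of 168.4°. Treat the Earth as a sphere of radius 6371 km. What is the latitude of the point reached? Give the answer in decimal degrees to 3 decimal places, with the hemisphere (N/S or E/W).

MOOR-44: φ = -48.15500°, λ = +14.31833°
δ = d/R = 1120.1/6371 = 0.175812 rad
φ₂ = arcsin(sin φ₁ cos δ + cos φ₁ sin δ cos θ)
   = arcsin(-0.74495·0.98458 + 0.66712·0.17491·-0.97958) = -57.96990°
λ₂ = λ₁ + atan2(sin θ sin δ cos φ₁, cos δ − sin φ₁ sin φ₂) = 18.12058°

57.970°S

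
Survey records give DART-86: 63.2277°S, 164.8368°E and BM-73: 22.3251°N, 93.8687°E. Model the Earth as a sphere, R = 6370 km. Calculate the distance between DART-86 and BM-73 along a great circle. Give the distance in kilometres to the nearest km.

11310 km

Δφ = 85.5528°,  Δλ = -70.9681°
a = sin²(Δφ/2) + cos φ₁ cos φ₂ sin²(Δλ/2) = 0.601632
c = 2·arcsin(√a) = 1.775487 rad = 101.7279°
d = R·c = 6370 × 1.775487 = 11309.8 km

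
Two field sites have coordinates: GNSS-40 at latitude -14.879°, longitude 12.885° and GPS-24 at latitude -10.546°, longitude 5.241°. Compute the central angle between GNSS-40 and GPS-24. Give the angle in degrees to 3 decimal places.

Δφ = 4.3330°,  Δλ = -7.6440°
a = sin²(Δφ/2) + cos φ₁ cos φ₂ sin²(Δλ/2) = 0.005651
c = 2·arcsin(√a) = 0.150485 rad = 8.6222°

8.622°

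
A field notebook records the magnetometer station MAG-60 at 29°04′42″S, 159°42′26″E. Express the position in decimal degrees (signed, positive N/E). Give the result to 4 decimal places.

lat: 29.0783° S → -29.0783°
lon: 159.7072° E → +159.7072°

-29.0783°, +159.7072°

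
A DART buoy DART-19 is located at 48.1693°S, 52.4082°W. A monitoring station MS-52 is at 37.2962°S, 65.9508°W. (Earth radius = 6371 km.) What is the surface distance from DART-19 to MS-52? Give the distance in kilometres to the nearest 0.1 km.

Δφ = 10.8731°,  Δλ = -13.5426°
a = sin²(Δφ/2) + cos φ₁ cos φ₂ sin²(Δλ/2) = 0.016352
c = 2·arcsin(√a) = 0.256452 rad = 14.6936°
d = R·c = 6371 × 0.256452 = 1633.9 km

1633.9 km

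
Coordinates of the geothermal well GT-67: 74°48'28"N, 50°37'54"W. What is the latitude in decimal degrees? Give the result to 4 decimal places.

74° + 48′/60 + 28″/3600 = 74 + 0.80000 + 0.00778 = 74.8078°

74.8078°N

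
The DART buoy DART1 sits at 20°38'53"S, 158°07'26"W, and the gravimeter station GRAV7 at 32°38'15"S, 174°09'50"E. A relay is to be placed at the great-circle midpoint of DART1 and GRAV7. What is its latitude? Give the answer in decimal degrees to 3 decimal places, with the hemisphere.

27.325°S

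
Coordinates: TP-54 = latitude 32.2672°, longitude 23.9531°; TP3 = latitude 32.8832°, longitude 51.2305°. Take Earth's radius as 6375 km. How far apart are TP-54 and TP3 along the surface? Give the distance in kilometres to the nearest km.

2551 km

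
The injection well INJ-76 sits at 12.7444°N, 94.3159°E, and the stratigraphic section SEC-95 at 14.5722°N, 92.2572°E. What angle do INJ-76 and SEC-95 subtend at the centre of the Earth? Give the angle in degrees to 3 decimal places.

2.710°

Δφ = 1.8278°,  Δλ = -2.0587°
a = sin²(Δφ/2) + cos φ₁ cos φ₂ sin²(Δλ/2) = 0.000559
c = 2·arcsin(√a) = 0.047293 rad = 2.7097°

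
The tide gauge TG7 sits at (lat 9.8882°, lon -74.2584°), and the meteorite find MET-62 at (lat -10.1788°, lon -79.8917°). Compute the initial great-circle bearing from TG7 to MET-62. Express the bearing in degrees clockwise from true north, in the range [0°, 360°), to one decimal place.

195.8°

Δλ = -5.6333°
y = sin Δλ · cos φ₂ = -0.096616
x = cos φ₁ sin φ₂ − sin φ₁ cos φ₂ cos Δλ = -0.342302
θ = atan2(y, x) = -164.2381° → 195.7619° (mod 360°)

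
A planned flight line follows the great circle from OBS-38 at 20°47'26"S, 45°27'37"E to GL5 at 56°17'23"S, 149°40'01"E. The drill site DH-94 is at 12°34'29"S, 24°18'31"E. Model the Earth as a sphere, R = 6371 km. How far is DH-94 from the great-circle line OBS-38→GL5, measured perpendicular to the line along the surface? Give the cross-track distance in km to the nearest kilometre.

OBS-38: φ = -20.79056°, λ = +45.46028°
GL5: φ = -56.28972°, λ = +149.66694°
DH-94: φ = -12.57472°, λ = +24.30861°
δ₁₃ = central angle OBS-38→DH-94 = 0.381081 rad  (haversine)
θ₁₃ = bearing OBS-38→DH-94 = 288.752°,  θ₁₂ = bearing OBS-38→GL5 = 146.923°
dₓₜ = R·arcsin(sin δ₁₃ · sin(θ₁₃ − θ₁₂)) = 6371·arcsin(0.37192·sin(141.829°)) = 1477.599 km
|dₓₜ| = 1477.599 km

1478 km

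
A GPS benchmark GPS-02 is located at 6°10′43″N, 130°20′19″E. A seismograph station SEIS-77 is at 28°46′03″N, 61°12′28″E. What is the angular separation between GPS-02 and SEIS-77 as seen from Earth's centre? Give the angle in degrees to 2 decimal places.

GPS-02: φ = +6.17861°, λ = +130.33861°
SEIS-77: φ = +28.76750°, λ = +61.20778°
Δφ = 22.5889°,  Δλ = -69.1308°
a = sin²(Δφ/2) + cos φ₁ cos φ₂ sin²(Δλ/2) = 0.318874
c = 2·arcsin(√a) = 1.200114 rad = 68.7615°

68.76°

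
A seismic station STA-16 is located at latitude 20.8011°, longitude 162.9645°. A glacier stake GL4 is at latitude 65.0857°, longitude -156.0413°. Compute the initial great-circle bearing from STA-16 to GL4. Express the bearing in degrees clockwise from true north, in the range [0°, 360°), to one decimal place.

Δλ = 40.9942°
y = sin Δλ · cos φ₂ = 0.276341
x = cos φ₁ sin φ₂ − sin φ₁ cos φ₂ cos Δλ = 0.734909
θ = atan2(y, x) = 20.6073° → 20.6073° (mod 360°)

20.6°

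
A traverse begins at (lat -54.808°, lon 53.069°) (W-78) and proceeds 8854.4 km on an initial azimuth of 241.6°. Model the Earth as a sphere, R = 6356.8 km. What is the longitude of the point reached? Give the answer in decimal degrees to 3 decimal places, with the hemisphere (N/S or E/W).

54.887°W

δ = d/R = 8854.4/6356.8 = 1.392902 rad
φ₂ = arcsin(sin φ₁ cos δ + cos φ₁ sin δ cos θ)
   = arcsin(-0.81723·0.17696 + 0.57632·0.98422·-0.47562) = -24.48148°
λ₂ = λ₁ + atan2(sin θ sin δ cos φ₁, cos δ − sin φ₁ sin φ₂) = -54.88727°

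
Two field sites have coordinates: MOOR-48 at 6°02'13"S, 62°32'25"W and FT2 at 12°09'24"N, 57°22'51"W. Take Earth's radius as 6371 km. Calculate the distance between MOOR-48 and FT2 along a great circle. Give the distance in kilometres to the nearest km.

MOOR-48: φ = -6.03694°, λ = -62.54028°
FT2: φ = +12.15667°, λ = -57.38083°
Δφ = 18.1936°,  Δλ = 5.1594°
a = sin²(Δφ/2) + cos φ₁ cos φ₂ sin²(Δλ/2) = 0.026966
c = 2·arcsin(√a) = 0.329921 rad = 18.9031°
d = R·c = 6371 × 0.329921 = 2101.9 km

2102 km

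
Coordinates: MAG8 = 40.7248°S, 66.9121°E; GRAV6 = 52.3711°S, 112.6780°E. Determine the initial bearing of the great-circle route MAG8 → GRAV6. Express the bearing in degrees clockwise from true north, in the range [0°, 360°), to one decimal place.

126.4°

Δλ = 45.7659°
y = sin Δλ · cos φ₂ = 0.437453
x = cos φ₁ sin φ₂ − sin φ₁ cos φ₂ cos Δλ = -0.322329
θ = atan2(y, x) = 126.3840° → 126.3840° (mod 360°)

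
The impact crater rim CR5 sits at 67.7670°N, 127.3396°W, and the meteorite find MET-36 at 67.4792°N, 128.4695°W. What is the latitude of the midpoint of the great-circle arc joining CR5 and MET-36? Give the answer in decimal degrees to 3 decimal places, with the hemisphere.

67.624°N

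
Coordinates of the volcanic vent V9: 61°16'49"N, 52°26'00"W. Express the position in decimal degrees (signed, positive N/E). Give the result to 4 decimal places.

+61.2803°, -52.4333°

lat: 61.2803° N → +61.2803°
lon: 52.4333° W → -52.4333°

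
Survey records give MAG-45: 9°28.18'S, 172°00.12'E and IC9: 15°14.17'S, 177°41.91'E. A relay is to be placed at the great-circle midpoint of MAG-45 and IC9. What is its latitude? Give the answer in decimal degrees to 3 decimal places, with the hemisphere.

12.368°S

MAG-45: φ = -9.46967°, λ = +172.00200°
IC9: φ = -15.23617°, λ = +177.69850°
Bx = cos φ₂ cos Δλ = 0.960086,  By = cos φ₂ sin Δλ = 0.095770
φₘ = atan2(sin φ₁ + sin φ₂, √((cos φ₁ + Bx)² + By²)) = -12.36772°
λₘ = λ₁ + atan2(By, cos φ₁ + Bx) = 174.81881°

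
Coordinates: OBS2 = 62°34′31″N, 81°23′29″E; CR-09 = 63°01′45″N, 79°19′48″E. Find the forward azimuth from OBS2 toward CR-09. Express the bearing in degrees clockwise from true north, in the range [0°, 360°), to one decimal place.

296.6°

OBS2: φ = +62.57528°, λ = +81.39139°
CR-09: φ = +63.02917°, λ = +79.33000°
Δλ = -2.0614°
y = sin Δλ · cos φ₂ = -0.016314
x = cos φ₁ sin φ₂ − sin φ₁ cos φ₂ cos Δλ = 0.008182
θ = atan2(y, x) = -63.3637° → 296.6363° (mod 360°)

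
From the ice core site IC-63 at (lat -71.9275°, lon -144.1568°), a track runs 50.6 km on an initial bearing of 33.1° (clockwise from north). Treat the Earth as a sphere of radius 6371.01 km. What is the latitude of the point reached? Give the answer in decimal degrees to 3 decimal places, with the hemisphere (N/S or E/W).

δ = d/R = 50.6/6371.01 = 0.007942 rad
φ₂ = arcsin(sin φ₁ cos δ + cos φ₁ sin δ cos θ)
   = arcsin(-0.95066·0.99997 + 0.31022·0.00794·0.83772) = -71.54467°
λ₂ = λ₁ + atan2(sin θ sin δ cos φ₁, cos δ − sin φ₁ sin φ₂) = -143.37177°

71.545°S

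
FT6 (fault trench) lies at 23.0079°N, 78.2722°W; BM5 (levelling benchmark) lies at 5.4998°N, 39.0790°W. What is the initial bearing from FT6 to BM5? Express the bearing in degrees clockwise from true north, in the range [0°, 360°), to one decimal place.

108.7°

Δλ = 39.1932°
y = sin Δλ · cos φ₂ = 0.629028
x = cos φ₁ sin φ₂ − sin φ₁ cos φ₂ cos Δλ = -0.213310
θ = atan2(y, x) = 108.7323° → 108.7323° (mod 360°)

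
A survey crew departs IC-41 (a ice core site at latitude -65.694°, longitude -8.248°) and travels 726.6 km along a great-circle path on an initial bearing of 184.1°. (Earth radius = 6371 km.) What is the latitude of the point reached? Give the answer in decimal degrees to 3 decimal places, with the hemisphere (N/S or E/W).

δ = d/R = 726.6/6371 = 0.114048 rad
φ₂ = arcsin(sin φ₁ cos δ + cos φ₁ sin δ cos θ)
   = arcsin(-0.91136·0.99350 + 0.41161·0.11380·-0.99744) = -72.20598°
λ₂ = λ₁ + atan2(sin θ sin δ cos φ₁, cos δ − sin φ₁ sin φ₂) = -9.77368°

72.206°S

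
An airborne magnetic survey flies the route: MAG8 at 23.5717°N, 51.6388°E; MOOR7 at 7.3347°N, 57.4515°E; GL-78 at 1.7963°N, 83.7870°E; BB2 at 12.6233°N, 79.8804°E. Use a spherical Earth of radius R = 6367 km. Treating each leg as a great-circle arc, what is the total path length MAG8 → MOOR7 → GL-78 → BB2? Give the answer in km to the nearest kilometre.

6166 km

MAG8→MOOR7: c = 0.299652 rad, d = 1907.89 km
MOOR7→GL-78: c = 0.468064 rad, d = 2980.16 km
GL-78→BB2: c = 0.200673 rad, d = 1277.69 km
Total = 1907.89 + 2980.16 + 1277.69 = 6165.74 km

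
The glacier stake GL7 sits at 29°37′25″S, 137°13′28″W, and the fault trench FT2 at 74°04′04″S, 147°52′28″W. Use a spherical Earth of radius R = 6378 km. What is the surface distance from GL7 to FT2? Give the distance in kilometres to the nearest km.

4985 km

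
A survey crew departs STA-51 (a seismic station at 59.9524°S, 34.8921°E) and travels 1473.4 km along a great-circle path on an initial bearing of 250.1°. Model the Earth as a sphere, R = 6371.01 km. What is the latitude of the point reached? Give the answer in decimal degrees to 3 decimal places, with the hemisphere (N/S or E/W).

δ = d/R = 1473.4/6371.01 = 0.231266 rad
φ₂ = arcsin(sin φ₁ cos δ + cos φ₁ sin δ cos θ)
   = arcsin(-0.86561·0.97338 + 0.50072·0.22921·-0.34038) = -61.83961°
λ₂ = λ₁ + atan2(sin θ sin δ cos φ₁, cos δ − sin φ₁ sin φ₂) = 7.71936°

61.840°S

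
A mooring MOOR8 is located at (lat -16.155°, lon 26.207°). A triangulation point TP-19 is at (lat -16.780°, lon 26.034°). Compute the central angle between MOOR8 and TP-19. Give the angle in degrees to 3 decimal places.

0.647°

Δφ = -0.6250°,  Δλ = -0.1730°
a = sin²(Δφ/2) + cos φ₁ cos φ₂ sin²(Δλ/2) = 0.000032
c = 2·arcsin(√a) = 0.011286 rad = 0.6466°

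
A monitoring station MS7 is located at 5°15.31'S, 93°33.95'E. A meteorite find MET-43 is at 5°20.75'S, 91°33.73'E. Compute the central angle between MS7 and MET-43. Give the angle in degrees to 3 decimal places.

MS7: φ = -5.25517°, λ = +93.56583°
MET-43: φ = -5.34583°, λ = +91.56217°
Δφ = -0.0907°,  Δλ = -2.0037°
a = sin²(Δφ/2) + cos φ₁ cos φ₂ sin²(Δλ/2) = 0.000304
c = 2·arcsin(√a) = 0.034857 rad = 1.9972°

1.997°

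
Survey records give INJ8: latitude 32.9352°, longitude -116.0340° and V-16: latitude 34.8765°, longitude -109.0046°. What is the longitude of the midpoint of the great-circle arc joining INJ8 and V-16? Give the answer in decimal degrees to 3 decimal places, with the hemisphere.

Bx = cos φ₂ cos Δλ = 0.814220,  By = cos φ₂ sin Δλ = 0.100398
φₘ = atan2(sin φ₁ + sin φ₂, √((cos φ₁ + Bx)² + By²)) = 33.95580°
λₘ = λ₁ + atan2(By, cos φ₁ + Bx) = -112.55937°

112.559°W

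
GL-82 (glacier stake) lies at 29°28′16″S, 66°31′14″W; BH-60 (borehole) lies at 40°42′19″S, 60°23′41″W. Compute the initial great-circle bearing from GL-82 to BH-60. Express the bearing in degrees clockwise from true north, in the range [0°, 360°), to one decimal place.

157.7°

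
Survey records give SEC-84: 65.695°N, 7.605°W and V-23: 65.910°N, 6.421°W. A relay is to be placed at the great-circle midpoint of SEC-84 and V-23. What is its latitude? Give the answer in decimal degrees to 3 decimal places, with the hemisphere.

65.804°N

Bx = cos φ₂ cos Δλ = 0.408084,  By = cos φ₂ sin Δλ = 0.008434
φₘ = atan2(sin φ₁ + sin φ₂, √((cos φ₁ + Bx)² + By²)) = 65.80364°
λₘ = λ₁ + atan2(By, cos φ₁ + Bx) = -7.01547°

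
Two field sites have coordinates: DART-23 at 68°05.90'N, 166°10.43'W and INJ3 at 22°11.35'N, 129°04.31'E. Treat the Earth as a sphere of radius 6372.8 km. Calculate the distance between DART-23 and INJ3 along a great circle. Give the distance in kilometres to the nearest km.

6690 km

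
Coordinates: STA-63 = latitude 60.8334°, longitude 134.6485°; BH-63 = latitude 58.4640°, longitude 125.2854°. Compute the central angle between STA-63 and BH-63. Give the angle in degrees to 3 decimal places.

Δφ = -2.3694°,  Δλ = -9.3631°
a = sin²(Δφ/2) + cos φ₁ cos φ₂ sin²(Δλ/2) = 0.002125
c = 2·arcsin(√a) = 0.092239 rad = 5.2849°

5.285°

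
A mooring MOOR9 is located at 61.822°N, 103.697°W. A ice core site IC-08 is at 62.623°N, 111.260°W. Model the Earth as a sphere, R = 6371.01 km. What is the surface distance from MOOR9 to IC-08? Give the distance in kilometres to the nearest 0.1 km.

401.7 km

Δφ = 0.8010°,  Δλ = -7.5630°
a = sin²(Δφ/2) + cos φ₁ cos φ₂ sin²(Δλ/2) = 0.000993
c = 2·arcsin(√a) = 0.063045 rad = 3.6122°
d = R·c = 6371.01 × 0.063045 = 401.7 km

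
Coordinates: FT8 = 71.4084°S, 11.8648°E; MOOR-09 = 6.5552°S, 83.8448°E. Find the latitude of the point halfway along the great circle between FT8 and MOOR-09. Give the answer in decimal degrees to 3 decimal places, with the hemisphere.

43.137°S

Bx = cos φ₂ cos Δλ = 0.307327,  By = cos φ₂ sin Δλ = 0.944732
φₘ = atan2(sin φ₁ + sin φ₂, √((cos φ₁ + Bx)² + By²)) = -43.13679°
λₘ = λ₁ + atan2(By, cos φ₁ + Bx) = 68.32928°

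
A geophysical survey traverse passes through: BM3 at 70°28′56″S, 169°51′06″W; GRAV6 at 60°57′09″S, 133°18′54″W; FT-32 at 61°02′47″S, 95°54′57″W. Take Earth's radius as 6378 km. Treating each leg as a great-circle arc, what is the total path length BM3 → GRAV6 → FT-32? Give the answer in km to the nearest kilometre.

3926 km

BM3: φ = -70.48222°, λ = -169.85167°
GRAV6: φ = -60.95250°, λ = -133.31500°
FT-32: φ = -61.04639°, λ = -95.91583°
BM3→GRAV6: c = 0.303420 rad, d = 1935.21 km
GRAV6→FT-32: c = 0.312141 rad, d = 1990.83 km
Total = 1935.21 + 1990.83 = 3926.04 km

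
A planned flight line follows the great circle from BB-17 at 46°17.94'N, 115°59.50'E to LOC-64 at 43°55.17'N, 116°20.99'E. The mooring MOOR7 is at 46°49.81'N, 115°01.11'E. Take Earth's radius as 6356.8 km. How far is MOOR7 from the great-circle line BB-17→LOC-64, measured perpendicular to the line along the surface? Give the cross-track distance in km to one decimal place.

67.0 km

BB-17: φ = +46.29900°, λ = +115.99167°
LOC-64: φ = +43.91950°, λ = +116.34983°
MOOR7: φ = +46.83017°, λ = +115.01850°
δ₁₃ = central angle BB-17→MOOR7 = 0.014910 rad  (haversine)
θ₁₃ = bearing BB-17→MOOR7 = 308.797°,  θ₁₂ = bearing BB-17→LOC-64 = 173.809°
dₓₜ = R·arcsin(sin δ₁₃ · sin(θ₁₃ − θ₁₂)) = 6356.8·arcsin(0.01491·sin(134.989°)) = 67.032 km
|dₓₜ| = 67.032 km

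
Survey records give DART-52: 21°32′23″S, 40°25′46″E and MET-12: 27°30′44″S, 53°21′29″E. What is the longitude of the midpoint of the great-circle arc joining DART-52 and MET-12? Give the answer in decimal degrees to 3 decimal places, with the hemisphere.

46.739°E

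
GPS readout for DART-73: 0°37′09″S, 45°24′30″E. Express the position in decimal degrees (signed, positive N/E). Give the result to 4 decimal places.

-0.6192°, +45.4083°

lat: 0.6192° S → -0.6192°
lon: 45.4083° E → +45.4083°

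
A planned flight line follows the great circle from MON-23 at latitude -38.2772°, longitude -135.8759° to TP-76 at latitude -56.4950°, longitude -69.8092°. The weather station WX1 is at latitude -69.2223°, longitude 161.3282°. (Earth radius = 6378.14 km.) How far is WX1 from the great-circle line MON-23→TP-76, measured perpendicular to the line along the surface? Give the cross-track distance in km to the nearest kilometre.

4670 km

δ₁₃ = central angle MON-23→WX1 = 0.786270 rad  (haversine)
θ₁₃ = bearing MON-23→WX1 = 206.475°,  θ₁₂ = bearing MON-23→TP-76 = 135.635°
dₓₜ = R·arcsin(sin δ₁₃ · sin(θ₁₃ − θ₁₂)) = 6378.14·arcsin(0.70772·sin(70.839°)) = 4670.150 km
|dₓₜ| = 4670.150 km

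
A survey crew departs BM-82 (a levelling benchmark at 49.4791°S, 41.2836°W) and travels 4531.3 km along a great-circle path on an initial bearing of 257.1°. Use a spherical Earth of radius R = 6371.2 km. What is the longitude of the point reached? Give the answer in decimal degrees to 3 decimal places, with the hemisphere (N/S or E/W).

100.342°W

δ = d/R = 4531.3/6371.2 = 0.711216 rad
φ₂ = arcsin(sin φ₁ cos δ + cos φ₁ sin δ cos θ)
   = arcsin(-0.76017·0.75757 + 0.64973·0.65276·-0.22325) = -42.11055°
λ₂ = λ₁ + atan2(sin θ sin δ cos φ₁, cos δ − sin φ₁ sin φ₂) = -100.34200°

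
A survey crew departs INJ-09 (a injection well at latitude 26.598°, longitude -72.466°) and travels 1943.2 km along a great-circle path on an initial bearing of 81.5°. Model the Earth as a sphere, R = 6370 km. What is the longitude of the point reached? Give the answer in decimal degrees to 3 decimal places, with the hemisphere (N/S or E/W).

52.840°W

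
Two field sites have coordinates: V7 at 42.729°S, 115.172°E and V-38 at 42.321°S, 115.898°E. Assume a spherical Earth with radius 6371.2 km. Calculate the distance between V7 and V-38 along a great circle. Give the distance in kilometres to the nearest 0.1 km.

Δφ = 0.4080°,  Δλ = 0.7260°
a = sin²(Δφ/2) + cos φ₁ cos φ₂ sin²(Δλ/2) = 0.000034
c = 2·arcsin(√a) = 0.011744 rad = 0.6729°
d = R·c = 6371.2 × 0.011744 = 74.8 km

74.8 km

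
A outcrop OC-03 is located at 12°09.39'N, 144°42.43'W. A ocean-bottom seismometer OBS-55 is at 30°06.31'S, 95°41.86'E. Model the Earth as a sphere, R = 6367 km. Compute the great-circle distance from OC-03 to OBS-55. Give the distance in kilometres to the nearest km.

13508 km

OC-03: φ = +12.15650°, λ = -144.70717°
OBS-55: φ = -30.10517°, λ = +95.69767°
Δφ = -42.2617°,  Δλ = -119.5952°
a = sin²(Δφ/2) + cos φ₁ cos φ₂ sin²(Δλ/2) = 0.761647
c = 2·arcsin(√a) = 2.121508 rad = 121.5535°
d = R·c = 6367 × 2.121508 = 13507.6 km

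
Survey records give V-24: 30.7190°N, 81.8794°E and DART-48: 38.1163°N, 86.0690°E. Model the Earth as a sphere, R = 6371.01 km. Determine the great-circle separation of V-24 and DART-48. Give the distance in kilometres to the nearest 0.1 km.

Δφ = 7.3973°,  Δλ = 4.1896°
a = sin²(Δφ/2) + cos φ₁ cos φ₂ sin²(Δλ/2) = 0.005065
c = 2·arcsin(√a) = 0.142459 rad = 8.1623°
d = R·c = 6371.01 × 0.142459 = 907.6 km

907.6 km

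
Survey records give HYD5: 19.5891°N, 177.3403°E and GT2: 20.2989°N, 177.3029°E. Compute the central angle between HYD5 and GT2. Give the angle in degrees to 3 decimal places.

0.711°

Δφ = 0.7098°,  Δλ = -0.0374°
a = sin²(Δφ/2) + cos φ₁ cos φ₂ sin²(Δλ/2) = 0.000038
c = 2·arcsin(√a) = 0.012404 rad = 0.7107°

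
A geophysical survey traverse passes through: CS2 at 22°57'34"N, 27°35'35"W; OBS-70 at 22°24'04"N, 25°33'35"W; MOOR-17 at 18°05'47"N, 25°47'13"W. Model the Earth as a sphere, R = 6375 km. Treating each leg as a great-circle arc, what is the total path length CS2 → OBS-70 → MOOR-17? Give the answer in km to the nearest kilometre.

CS2: φ = +22.95944°, λ = -27.59306°
OBS-70: φ = +22.40111°, λ = -25.55972°
MOOR-17: φ = +18.09639°, λ = -25.78694°
CS2→OBS-70: c = 0.034163 rad, d = 217.79 km
OBS-70→MOOR-17: c = 0.075224 rad, d = 479.55 km
Total = 217.79 + 479.55 = 697.34 km

697 km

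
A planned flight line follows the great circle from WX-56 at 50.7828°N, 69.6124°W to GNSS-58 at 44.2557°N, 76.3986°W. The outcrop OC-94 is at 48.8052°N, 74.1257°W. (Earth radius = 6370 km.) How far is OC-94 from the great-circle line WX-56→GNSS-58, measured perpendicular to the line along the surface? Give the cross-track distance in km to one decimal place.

δ₁₃ = central angle WX-56→OC-94 = 0.061441 rad  (haversine)
θ₁₃ = bearing WX-56→OC-94 = 237.572°,  θ₁₂ = bearing WX-56→GNSS-58 = 217.629°
dₓₜ = R·arcsin(sin δ₁₃ · sin(θ₁₃ − θ₁₂)) = 6370·arcsin(0.06140·sin(19.943°)) = 133.420 km
|dₓₜ| = 133.420 km

133.4 km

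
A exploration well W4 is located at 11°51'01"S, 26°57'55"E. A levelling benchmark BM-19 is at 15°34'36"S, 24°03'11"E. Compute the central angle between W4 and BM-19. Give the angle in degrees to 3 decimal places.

W4: φ = -11.85028°, λ = +26.96528°
BM-19: φ = -15.57667°, λ = +24.05306°
Δφ = -3.7264°,  Δλ = -2.9122°
a = sin²(Δφ/2) + cos φ₁ cos φ₂ sin²(Δλ/2) = 0.001666
c = 2·arcsin(√a) = 0.081653 rad = 4.6783°

4.678°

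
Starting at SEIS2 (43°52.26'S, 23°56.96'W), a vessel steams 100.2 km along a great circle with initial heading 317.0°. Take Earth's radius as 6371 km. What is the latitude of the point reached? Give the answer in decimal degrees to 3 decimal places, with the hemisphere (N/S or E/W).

43.209°S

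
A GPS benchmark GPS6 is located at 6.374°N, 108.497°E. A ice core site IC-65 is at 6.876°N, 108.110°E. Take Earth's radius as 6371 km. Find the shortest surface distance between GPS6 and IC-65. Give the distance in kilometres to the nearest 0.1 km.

Δφ = 0.5020°,  Δλ = -0.3870°
a = sin²(Δφ/2) + cos φ₁ cos φ₂ sin²(Δλ/2) = 0.000030
c = 2·arcsin(√a) = 0.011035 rad = 0.6323°
d = R·c = 6371 × 0.011035 = 70.3 km

70.3 km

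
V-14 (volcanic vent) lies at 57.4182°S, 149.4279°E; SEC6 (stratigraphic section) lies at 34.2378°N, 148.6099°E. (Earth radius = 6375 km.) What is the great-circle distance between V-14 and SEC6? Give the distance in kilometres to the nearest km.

Δφ = 91.6560°,  Δλ = -0.8180°
a = sin²(Δφ/2) + cos φ₁ cos φ₂ sin²(Δλ/2) = 0.514472
c = 2·arcsin(√a) = 1.599744 rad = 91.6586°
d = R·c = 6375 × 1.599744 = 10198.4 km

10198 km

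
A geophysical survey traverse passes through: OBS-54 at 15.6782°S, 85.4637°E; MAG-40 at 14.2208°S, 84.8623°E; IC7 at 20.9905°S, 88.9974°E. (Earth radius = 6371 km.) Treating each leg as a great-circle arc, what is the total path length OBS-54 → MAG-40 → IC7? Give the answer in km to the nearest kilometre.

OBS-54→MAG-40: c = 0.027383 rad, d = 174.46 km
MAG-40→IC7: c = 0.136693 rad, d = 870.87 km
Total = 174.46 + 870.87 = 1045.33 km

1045 km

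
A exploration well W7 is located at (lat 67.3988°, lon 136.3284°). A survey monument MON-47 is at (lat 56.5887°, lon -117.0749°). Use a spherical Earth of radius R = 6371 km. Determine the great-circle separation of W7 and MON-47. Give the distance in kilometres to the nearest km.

Δφ = -10.8101°,  Δλ = 106.5967°
a = sin²(Δφ/2) + cos φ₁ cos φ₂ sin²(Δλ/2) = 0.144906
c = 2·arcsin(√a) = 0.781032 rad = 44.7499°
d = R·c = 6371 × 0.781032 = 4976.0 km

4976 km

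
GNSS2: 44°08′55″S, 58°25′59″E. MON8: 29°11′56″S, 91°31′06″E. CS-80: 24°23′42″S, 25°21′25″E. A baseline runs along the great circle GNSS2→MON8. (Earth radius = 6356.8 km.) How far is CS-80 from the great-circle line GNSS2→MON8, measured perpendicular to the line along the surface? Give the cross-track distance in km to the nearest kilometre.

2483 km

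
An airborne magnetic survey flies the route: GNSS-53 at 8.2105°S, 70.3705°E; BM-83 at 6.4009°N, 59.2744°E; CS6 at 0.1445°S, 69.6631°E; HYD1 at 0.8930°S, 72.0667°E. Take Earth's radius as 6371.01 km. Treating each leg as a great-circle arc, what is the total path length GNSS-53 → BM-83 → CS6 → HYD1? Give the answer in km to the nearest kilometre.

GNSS-53→BM-83: c = 0.319885 rad, d = 2037.99 km
BM-83→CS6: c = 0.213991 rad, d = 1363.34 km
CS6→HYD1: c = 0.043936 rad, d = 279.92 km
Total = 2037.99 + 1363.34 + 279.92 = 3681.24 km

3681 km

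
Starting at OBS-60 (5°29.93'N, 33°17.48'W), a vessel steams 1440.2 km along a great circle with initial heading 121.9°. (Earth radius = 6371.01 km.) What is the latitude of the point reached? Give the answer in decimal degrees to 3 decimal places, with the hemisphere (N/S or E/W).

1.404°S

OBS-60: φ = +5.49883°, λ = -33.29133°
δ = d/R = 1440.2/6371.01 = 0.226055 rad
φ₂ = arcsin(sin φ₁ cos δ + cos φ₁ sin δ cos θ)
   = arcsin(0.09583·0.97456 + 0.99540·0.22413·-0.52844) = -1.40440°
λ₂ = λ₁ + atan2(sin θ sin δ cos φ₁, cos δ − sin φ₁ sin φ₂) = -22.31863°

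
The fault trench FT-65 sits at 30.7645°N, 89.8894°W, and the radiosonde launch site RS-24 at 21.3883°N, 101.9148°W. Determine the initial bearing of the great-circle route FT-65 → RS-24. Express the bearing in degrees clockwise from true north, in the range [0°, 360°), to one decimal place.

231.8°

Δλ = -12.0254°
y = sin Δλ · cos φ₂ = -0.193997
x = cos φ₁ sin φ₂ − sin φ₁ cos φ₂ cos Δλ = -0.152464
θ = atan2(y, x) = -128.1642° → 231.8358° (mod 360°)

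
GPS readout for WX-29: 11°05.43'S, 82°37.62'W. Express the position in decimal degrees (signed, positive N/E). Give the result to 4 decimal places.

-11.0905°, -82.6270°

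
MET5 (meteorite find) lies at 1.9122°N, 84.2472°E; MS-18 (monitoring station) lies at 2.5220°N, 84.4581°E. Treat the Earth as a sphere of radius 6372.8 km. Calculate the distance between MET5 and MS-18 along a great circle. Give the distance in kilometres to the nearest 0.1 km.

71.8 km

Δφ = 0.6098°,  Δλ = 0.2109°
a = sin²(Δφ/2) + cos φ₁ cos φ₂ sin²(Δλ/2) = 0.000032
c = 2·arcsin(√a) = 0.011261 rad = 0.6452°
d = R·c = 6372.8 × 0.011261 = 71.8 km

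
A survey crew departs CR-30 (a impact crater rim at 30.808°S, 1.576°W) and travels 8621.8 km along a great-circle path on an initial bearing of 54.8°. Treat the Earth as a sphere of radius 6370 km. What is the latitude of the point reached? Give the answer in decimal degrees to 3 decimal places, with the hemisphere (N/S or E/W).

21.903°N

δ = d/R = 8621.8/6370 = 1.353501 rad
φ₂ = arcsin(sin φ₁ cos δ + cos φ₁ sin δ cos θ)
   = arcsin(-0.51216·0.21559 + 0.85889·0.97648·0.57643) = 21.90270°
λ₂ = λ₁ + atan2(sin θ sin δ cos φ₁, cos δ − sin φ₁ sin φ₂) = 57.74118°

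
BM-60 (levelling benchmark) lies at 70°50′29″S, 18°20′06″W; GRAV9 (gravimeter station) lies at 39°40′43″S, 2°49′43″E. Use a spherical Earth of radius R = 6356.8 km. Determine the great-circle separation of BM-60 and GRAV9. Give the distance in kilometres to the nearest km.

3661 km

BM-60: φ = -70.84139°, λ = -18.33500°
GRAV9: φ = -39.67861°, λ = +2.82861°
Δφ = 31.1628°,  Δλ = 21.1636°
a = sin²(Δφ/2) + cos φ₁ cos φ₂ sin²(Δλ/2) = 0.080668
c = 2·arcsin(√a) = 0.575969 rad = 33.0006°
d = R·c = 6356.8 × 0.575969 = 3661.3 km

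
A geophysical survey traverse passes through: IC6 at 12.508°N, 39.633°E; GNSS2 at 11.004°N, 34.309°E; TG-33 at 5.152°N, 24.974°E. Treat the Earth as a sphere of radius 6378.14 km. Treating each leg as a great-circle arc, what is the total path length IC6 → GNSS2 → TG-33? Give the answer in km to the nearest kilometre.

1821 km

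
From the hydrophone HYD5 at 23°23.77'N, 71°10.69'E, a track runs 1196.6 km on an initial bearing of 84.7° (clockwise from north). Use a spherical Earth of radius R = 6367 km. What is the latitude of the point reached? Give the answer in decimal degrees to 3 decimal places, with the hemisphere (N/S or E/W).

HYD5: φ = +23.39617°, λ = +71.17817°
δ = d/R = 1196.6/6367 = 0.187938 rad
φ₂ = arcsin(sin φ₁ cos δ + cos φ₁ sin δ cos θ)
   = arcsin(0.39709·0.98239 + 0.91778·0.18683·0.09237) = 23.94963°
λ₂ = λ₁ + atan2(sin θ sin δ cos φ₁, cos δ − sin φ₁ sin φ₂) = 82.92342°

23.950°N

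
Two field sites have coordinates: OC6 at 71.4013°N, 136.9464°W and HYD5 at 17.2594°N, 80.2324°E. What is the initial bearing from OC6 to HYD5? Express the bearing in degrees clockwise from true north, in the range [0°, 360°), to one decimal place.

Δλ = -142.8212°
y = sin Δλ · cos φ₂ = -0.577093
x = cos φ₁ sin φ₂ − sin φ₁ cos φ₂ cos Δλ = 0.815769
θ = atan2(y, x) = -35.2765° → 324.7235° (mod 360°)

324.7°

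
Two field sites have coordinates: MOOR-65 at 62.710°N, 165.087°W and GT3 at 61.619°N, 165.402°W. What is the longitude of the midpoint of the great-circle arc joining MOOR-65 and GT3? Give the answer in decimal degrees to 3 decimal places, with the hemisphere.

165.247°W

Bx = cos φ₂ cos Δλ = 0.475325,  By = cos φ₂ sin Δλ = -0.002613
φₘ = atan2(sin φ₁ + sin φ₂, √((cos φ₁ + Bx)² + By²)) = 62.16459°
λₘ = λ₁ + atan2(By, cos φ₁ + Bx) = -165.24734°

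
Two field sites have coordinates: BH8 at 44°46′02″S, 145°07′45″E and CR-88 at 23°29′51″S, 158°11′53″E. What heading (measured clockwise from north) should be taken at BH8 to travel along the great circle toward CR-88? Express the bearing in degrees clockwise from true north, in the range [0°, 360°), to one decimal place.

30.9°

BH8: φ = -44.76722°, λ = +145.12917°
CR-88: φ = -23.49750°, λ = +158.19806°
Δλ = 13.0689°
y = sin Δλ · cos φ₂ = 0.207372
x = cos φ₁ sin φ₂ − sin φ₁ cos φ₂ cos Δλ = 0.346031
θ = atan2(y, x) = 30.9337° → 30.9337° (mod 360°)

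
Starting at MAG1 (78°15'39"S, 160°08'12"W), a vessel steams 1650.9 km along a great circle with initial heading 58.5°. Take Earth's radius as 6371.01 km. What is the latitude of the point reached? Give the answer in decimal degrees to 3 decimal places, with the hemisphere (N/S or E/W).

MAG1: φ = -78.26083°, λ = -160.13667°
δ = d/R = 1650.9/6371.01 = 0.259127 rad
φ₂ = arcsin(sin φ₁ cos δ + cos φ₁ sin δ cos θ)
   = arcsin(-0.97908·0.96661 + 0.20346·0.25624·0.52250) = -66.80313°
λ₂ = λ₁ + atan2(sin θ sin δ cos φ₁, cos δ − sin φ₁ sin φ₂) = -126.44906°

66.803°S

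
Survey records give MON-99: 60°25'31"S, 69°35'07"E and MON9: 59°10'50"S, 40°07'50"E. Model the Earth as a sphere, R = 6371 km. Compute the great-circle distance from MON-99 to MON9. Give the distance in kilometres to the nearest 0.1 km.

MON-99: φ = -60.42528°, λ = +69.58528°
MON9: φ = -59.18056°, λ = +40.13056°
Δφ = 1.2447°,  Δλ = -29.4547°
a = sin²(Δφ/2) + cos φ₁ cos φ₂ sin²(Δλ/2) = 0.016460
c = 2·arcsin(√a) = 0.257304 rad = 14.7424°
d = R·c = 6371 × 0.257304 = 1639.3 km

1639.3 km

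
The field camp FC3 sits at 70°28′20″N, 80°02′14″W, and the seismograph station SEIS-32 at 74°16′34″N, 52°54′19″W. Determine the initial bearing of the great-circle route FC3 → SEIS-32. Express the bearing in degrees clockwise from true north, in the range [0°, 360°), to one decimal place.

52.6°

FC3: φ = +70.47222°, λ = -80.03722°
SEIS-32: φ = +74.27611°, λ = -52.90528°
Δλ = 27.1319°
y = sin Δλ · cos φ₂ = 0.123588
x = cos φ₁ sin φ₂ − sin φ₁ cos φ₂ cos Δλ = 0.094448
θ = atan2(y, x) = 52.6124° → 52.6124° (mod 360°)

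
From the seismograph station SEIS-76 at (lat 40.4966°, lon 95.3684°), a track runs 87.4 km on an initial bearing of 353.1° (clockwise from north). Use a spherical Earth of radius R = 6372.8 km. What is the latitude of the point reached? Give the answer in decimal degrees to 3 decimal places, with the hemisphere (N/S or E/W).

δ = d/R = 87.4/6372.8 = 0.013715 rad
φ₂ = arcsin(sin φ₁ cos δ + cos φ₁ sin δ cos θ)
   = arcsin(0.64940·0.99991 + 0.76044·0.01371·0.99276) = 41.27663°
λ₂ = λ₁ + atan2(sin θ sin δ cos φ₁, cos δ − sin φ₁ sin φ₂) = 95.24279°

41.277°N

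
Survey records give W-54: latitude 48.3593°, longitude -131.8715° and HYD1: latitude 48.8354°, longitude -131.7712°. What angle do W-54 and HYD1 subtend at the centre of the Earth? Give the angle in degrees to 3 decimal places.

Δφ = 0.4761°,  Δλ = 0.1003°
a = sin²(Δφ/2) + cos φ₁ cos φ₂ sin²(Δλ/2) = 0.000018
c = 2·arcsin(√a) = 0.008390 rad = 0.4807°

0.481°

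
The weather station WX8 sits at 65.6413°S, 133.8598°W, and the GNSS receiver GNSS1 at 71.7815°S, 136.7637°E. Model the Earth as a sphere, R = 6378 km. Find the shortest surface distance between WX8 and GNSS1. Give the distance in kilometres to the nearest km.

3331 km

Δφ = -6.1402°,  Δλ = -89.3765°
a = sin²(Δφ/2) + cos φ₁ cos φ₂ sin²(Δλ/2) = 0.066641
c = 2·arcsin(√a) = 0.522212 rad = 29.9205°
d = R·c = 6378 × 0.522212 = 3330.7 km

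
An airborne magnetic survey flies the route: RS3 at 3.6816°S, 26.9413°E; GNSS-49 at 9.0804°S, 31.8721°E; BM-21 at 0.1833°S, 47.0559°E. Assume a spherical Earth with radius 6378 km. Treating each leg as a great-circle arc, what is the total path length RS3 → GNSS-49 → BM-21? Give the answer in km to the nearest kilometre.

RS3→GNSS-49: c = 0.127231 rad, d = 811.48 km
GNSS-49→BM-21: c = 0.306167 rad, d = 1952.73 km
Total = 811.48 + 1952.73 = 2764.21 km

2764 km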